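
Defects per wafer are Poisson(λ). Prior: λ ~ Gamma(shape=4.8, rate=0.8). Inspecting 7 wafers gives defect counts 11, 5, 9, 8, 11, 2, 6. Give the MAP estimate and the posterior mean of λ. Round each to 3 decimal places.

MAP = 7.154, posterior mean = 7.282

Σ counts = 52. Posterior: Gamma(shape = 4.8+52 = 56.8, rate = 0.8+7 = 7.8).
Mode = (α−1)/β = 55.8/7.8 = 7.154.
Mean = α/β = 56.8/7.8 = 7.282.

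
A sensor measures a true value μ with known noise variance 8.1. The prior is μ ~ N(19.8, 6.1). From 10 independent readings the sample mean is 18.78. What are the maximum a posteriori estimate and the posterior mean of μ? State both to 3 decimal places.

Posterior for μ is Normal. Precision-weighted mean: (1/6.1·19.8 + 10/8.1·18.78) / (1/6.1 + 10/8.1) = 18.900.
A Normal posterior is symmetric, so mode = mean.

MAP = 18.900; posterior mean = 18.900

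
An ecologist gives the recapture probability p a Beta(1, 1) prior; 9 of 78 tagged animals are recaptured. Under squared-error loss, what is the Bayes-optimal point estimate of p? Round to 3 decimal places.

0.125

Posterior: Beta(1+9, 1+69) = Beta(10, 70).
Mode = (10−1)/(10+70−2) = 9/78 = 0.115.
With a flat prior the MAP equals the MLE, 9/78.
Mean = 10/(10+70) = 10/80 = 0.125.
Squared-error loss ⇒ the optimal estimator is the posterior mean.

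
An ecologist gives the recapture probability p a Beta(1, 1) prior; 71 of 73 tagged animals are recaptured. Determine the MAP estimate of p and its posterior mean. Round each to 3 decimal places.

MAP = 0.973; posterior mean = 0.960

Posterior: Beta(1+71, 1+2) = Beta(72, 3).
Mode = (72−1)/(72+3−2) = 71/73 = 0.973.
With a flat prior the MAP equals the MLE, 71/73.
Mean = 72/(72+3) = 72/75 = 0.960.
Mode > mean: the posterior has a left tail.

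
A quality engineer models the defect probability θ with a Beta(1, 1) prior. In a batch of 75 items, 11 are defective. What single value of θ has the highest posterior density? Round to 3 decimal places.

0.147

Posterior: Beta(1+11, 1+64) = Beta(12, 65).
Mode = (12−1)/(12+65−2) = 11/75 = 0.147.
With a flat prior the MAP equals the MLE, 11/75.
Mean = 12/(12+65) = 12/77 = 0.156.
This is the posterior mode — the MAP estimate.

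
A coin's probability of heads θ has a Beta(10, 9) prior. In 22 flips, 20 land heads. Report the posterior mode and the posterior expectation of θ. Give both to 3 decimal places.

Posterior: Beta(10+20, 9+2) = Beta(30, 11).
Mode = (30−1)/(30+11−2) = 29/39 = 0.744.
Mean = 30/(30+11) = 30/41 = 0.732.
Mode > mean: the posterior has a left tail.

MAP: 0.744. Posterior mean: 0.732.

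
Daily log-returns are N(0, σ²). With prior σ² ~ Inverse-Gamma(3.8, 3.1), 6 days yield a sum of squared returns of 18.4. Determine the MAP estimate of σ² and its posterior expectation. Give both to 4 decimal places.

Posterior: Inverse-Gamma(shape = 3.8+6/2 = 6.8, scale = 3.1+18.4/2 = 12.3).
Mode = β/(α+1) = 12.3/7.8 = 1.5769.
Mean = β/(α−1) = 12.3/5.8 = 2.1207.
Mean > mode: the posterior has a right tail.

MAP: 1.5769. Posterior mean: 2.1207.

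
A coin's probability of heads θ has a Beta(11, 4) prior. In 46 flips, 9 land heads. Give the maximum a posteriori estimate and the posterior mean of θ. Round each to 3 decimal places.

MAP: 0.322. Posterior mean: 0.328.

Posterior: Beta(11+9, 4+37) = Beta(20, 41).
Mode = (20−1)/(20+41−2) = 19/59 = 0.322.
Mean = 20/(20+41) = 20/61 = 0.328.
The posterior is right-skewed, so the mean exceeds the mode.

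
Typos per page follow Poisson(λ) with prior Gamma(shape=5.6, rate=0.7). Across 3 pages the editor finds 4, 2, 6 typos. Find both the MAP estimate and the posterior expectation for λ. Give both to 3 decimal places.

Σ counts = 12. Posterior: Gamma(shape = 5.6+12 = 17.6, rate = 0.7+3 = 3.7).
Mode = (α−1)/β = 16.6/3.7 = 4.486.
Mean = α/β = 17.6/3.7 = 4.757.

MAP = 4.486; posterior mean = 4.757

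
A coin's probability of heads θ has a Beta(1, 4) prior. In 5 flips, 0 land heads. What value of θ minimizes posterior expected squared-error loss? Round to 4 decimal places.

Posterior: Beta(1+0, 4+5) = Beta(1, 9).
Since α = 1 ≤ 1 and β > 1, the Beta density is monotone decreasing on [0,1]; the mode is at 0.
Mean = 1/(1+9) = 0.1000.
Squared-error loss ⇒ the optimal estimator is the posterior mean.

0.1000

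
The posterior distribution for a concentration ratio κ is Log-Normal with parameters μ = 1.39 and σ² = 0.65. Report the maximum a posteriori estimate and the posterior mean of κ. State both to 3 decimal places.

maximum a posteriori estimate = 2.096, posterior mean = 5.557

Mode = exp(μ − σ²) = exp(0.74) = 2.096.
Mean = exp(μ + σ²/2) = exp(1.715) = 5.557.
The mean is pulled above the mode by the posterior's right skew.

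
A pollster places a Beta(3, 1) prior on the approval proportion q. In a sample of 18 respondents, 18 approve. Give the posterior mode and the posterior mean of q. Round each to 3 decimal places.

Posterior: Beta(3+18, 1+0) = Beta(21, 1).
Since β = 1 ≤ 1 and α > 1, the Beta density is monotone increasing on [0,1]; the mode is at 1.
Mean = 21/(21+1) = 0.955.
The mean is pulled below the mode by the posterior's left skew.

MAP: 1.000. Posterior mean: 0.955.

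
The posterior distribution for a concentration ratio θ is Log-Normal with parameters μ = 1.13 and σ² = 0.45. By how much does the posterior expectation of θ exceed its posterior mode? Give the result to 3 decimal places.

1.903

Mode = exp(μ − σ²) = exp(0.68) = 1.974.
Mean = exp(μ + σ²/2) = exp(1.355) = 3.877.
Difference = 3.877 − 1.974 = 1.903.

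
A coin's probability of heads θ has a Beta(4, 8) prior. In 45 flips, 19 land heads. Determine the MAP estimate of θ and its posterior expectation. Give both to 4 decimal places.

Posterior: Beta(4+19, 8+26) = Beta(23, 34).
Mode = (23−1)/(23+34−2) = 22/55 = 0.4000.
Mean = 23/(23+34) = 23/57 = 0.4035.

MAP = 0.4000, posterior mean = 0.4035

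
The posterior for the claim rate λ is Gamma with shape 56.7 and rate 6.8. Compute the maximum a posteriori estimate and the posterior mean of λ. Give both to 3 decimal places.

Mode = (α−1)/β = 55.7/6.8 = 8.191.
Mean = α/β = 56.7/6.8 = 8.338.

MAP = 8.191; posterior mean = 8.338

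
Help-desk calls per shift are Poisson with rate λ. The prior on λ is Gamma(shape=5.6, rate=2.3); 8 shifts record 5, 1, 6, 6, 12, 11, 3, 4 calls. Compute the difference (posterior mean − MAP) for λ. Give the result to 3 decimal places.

0.097

Σ counts = 48. Posterior: Gamma(shape = 5.6+48 = 53.6, rate = 2.3+8 = 10.3).
Mode = (α−1)/β = 52.6/10.3 = 5.107.
Mean = α/β = 53.6/10.3 = 5.204.
Difference = 5.204 − 5.107 = 0.097.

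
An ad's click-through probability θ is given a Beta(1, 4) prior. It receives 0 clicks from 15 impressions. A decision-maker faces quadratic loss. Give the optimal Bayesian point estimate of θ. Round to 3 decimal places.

Posterior: Beta(1+0, 4+15) = Beta(1, 19).
Since α = 1 ≤ 1 and β > 1, the Beta density is monotone decreasing on [0,1]; the mode is at 0.
Mean = 1/(1+19) = 0.050.
Quadratic loss ⇒ the optimal estimator is the posterior mean.

0.050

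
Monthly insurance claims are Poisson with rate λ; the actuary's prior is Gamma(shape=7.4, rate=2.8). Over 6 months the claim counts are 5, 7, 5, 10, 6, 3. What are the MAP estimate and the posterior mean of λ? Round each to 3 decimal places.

MAP = 4.818, posterior mean = 4.932

Σ counts = 36. Posterior: Gamma(shape = 7.4+36 = 43.4, rate = 2.8+6 = 8.8).
Mode = (α−1)/β = 42.4/8.8 = 4.818.
Mean = α/β = 43.4/8.8 = 4.932.
The mean is pulled above the mode by the posterior's right skew.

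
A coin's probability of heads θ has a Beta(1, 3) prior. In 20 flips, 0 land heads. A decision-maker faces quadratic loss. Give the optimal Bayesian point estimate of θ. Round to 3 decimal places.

0.042

Posterior: Beta(1+0, 3+20) = Beta(1, 23).
Since α = 1 ≤ 1 and β > 1, the Beta density is monotone decreasing on [0,1]; the mode is at 0.
Mean = 1/(1+23) = 0.042.
Quadratic loss ⇒ the optimal estimator is the posterior mean.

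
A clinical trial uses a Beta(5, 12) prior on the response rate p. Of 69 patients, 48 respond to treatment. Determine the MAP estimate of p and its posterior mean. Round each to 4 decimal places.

MAP = 0.6190, posterior mean = 0.6163

Posterior: Beta(5+48, 12+21) = Beta(53, 33).
Mode = (53−1)/(53+33−2) = 52/84 = 0.6190.
Mean = 53/(53+33) = 53/86 = 0.6163.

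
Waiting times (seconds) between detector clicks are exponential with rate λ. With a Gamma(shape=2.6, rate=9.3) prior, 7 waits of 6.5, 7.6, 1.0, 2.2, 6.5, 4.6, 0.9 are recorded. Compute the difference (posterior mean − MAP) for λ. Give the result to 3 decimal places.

0.026

Σ times = 29.3. Posterior: Gamma(shape = 2.6+7 = 9.6, rate = 9.3+29.3 = 38.6).
Mode = (α−1)/β = 8.6/38.6 = 0.223.
Mean = α/β = 9.6/38.6 = 0.249.
Difference = 0.249 − 0.223 = 0.026.
Mean > mode: the posterior has a right tail.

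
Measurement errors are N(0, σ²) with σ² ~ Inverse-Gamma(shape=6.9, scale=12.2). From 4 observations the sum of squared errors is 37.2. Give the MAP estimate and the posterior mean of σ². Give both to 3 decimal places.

Posterior: Inverse-Gamma(shape = 6.9+4/2 = 8.9, scale = 12.2+37.2/2 = 30.8).
Mode = β/(α+1) = 30.8/9.9 = 3.111.
Mean = β/(α−1) = 30.8/7.9 = 3.899.
Mean > mode: the posterior has a right tail.

MAP = 3.111, posterior mean = 3.899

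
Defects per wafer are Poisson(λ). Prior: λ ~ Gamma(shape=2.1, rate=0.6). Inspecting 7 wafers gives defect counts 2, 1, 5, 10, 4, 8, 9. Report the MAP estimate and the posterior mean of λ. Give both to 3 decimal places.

Σ counts = 39. Posterior: Gamma(shape = 2.1+39 = 41.1, rate = 0.6+7 = 7.6).
Mode = (α−1)/β = 40.1/7.6 = 5.276.
Mean = α/β = 41.1/7.6 = 5.408.

MAP = 5.276; posterior mean = 5.408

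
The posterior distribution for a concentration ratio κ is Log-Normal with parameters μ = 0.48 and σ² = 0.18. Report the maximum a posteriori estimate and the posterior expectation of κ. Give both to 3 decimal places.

Mode = exp(μ − σ²) = exp(0.30) = 1.350.
Mean = exp(μ + σ²/2) = exp(0.570) = 1.768.

maximum a posteriori estimate = 1.350, posterior expectation = 1.768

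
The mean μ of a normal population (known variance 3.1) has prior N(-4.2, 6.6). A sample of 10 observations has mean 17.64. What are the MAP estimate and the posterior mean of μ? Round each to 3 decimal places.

Posterior for μ is Normal. Precision-weighted mean: (1/6.6·-4.2 + 10/3.1·17.64) / (1/6.6 + 10/3.1) = 16.660.
A Normal posterior is symmetric, so mode = mean.

MAP estimate = 16.660, posterior mean = 16.660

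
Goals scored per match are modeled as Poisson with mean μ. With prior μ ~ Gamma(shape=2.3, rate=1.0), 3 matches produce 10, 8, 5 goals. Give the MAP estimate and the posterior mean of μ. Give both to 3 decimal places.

MAP = 6.075; posterior mean = 6.325

Σ counts = 23. Posterior: Gamma(shape = 2.3+23 = 25.3, rate = 1.0+3 = 4.0).
Mode = (α−1)/β = 24.3/4.0 = 6.075.
Mean = α/β = 25.3/4.0 = 6.325.
The mean is pulled above the mode by the posterior's right skew.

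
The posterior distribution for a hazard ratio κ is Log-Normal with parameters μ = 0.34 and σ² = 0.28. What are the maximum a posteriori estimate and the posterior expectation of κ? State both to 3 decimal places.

MAP = 1.062, posterior mean = 1.616

Mode = exp(μ − σ²) = exp(0.06) = 1.062.
Mean = exp(μ + σ²/2) = exp(0.480) = 1.616.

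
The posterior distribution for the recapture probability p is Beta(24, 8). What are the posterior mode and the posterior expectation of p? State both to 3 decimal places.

Mode = (24−1)/(24+8−2) = 23/30 = 0.767.
Mean = 24/(24+8) = 24/32 = 0.750.
Left-skewed posterior ⇒ mean < mode.

MAP = 0.767; posterior mean = 0.750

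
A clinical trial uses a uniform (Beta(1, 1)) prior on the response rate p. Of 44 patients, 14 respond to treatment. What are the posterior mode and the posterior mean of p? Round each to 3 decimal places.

MAP = 0.318, posterior mean = 0.326

Posterior: Beta(1+14, 1+30) = Beta(15, 31).
Mode = (15−1)/(15+31−2) = 14/44 = 0.318.
Mean = 15/(15+31) = 15/46 = 0.326.
Right-skewed posterior ⇒ mode < mean.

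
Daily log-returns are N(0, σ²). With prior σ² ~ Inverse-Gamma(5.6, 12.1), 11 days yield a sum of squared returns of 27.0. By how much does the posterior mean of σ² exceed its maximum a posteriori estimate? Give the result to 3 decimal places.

Posterior: Inverse-Gamma(shape = 5.6+11/2 = 11.1, scale = 12.1+27.0/2 = 25.6).
Mode = β/(α+1) = 25.6/12.1 = 2.116.
Mean = β/(α−1) = 25.6/10.1 = 2.535.
Difference = 2.535 − 2.116 = 0.419.

0.419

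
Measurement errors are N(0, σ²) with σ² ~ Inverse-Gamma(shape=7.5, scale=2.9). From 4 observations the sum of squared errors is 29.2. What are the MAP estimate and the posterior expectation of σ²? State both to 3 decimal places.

MAP = 1.667, posterior mean = 2.059

Posterior: Inverse-Gamma(shape = 7.5+4/2 = 9.5, scale = 2.9+29.2/2 = 17.5).
Mode = β/(α+1) = 17.5/10.5 = 1.667.
Mean = β/(α−1) = 17.5/8.5 = 2.059.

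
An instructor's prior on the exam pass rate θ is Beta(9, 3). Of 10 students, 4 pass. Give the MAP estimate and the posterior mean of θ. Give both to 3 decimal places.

Posterior: Beta(9+4, 3+6) = Beta(13, 9).
Mode = (13−1)/(13+9−2) = 12/20 = 0.600.
Mean = 13/(13+9) = 13/22 = 0.591.

θ_MAP = 0.600, E[θ|data] = 0.591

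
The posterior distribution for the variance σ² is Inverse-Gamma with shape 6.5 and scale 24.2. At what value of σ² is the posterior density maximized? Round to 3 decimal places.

3.227

Mode = β/(α+1) = 24.2/7.5 = 3.227.
Mean = β/(α−1) = 24.2/5.5 = 4.400.
This is the posterior mode — the MAP estimate.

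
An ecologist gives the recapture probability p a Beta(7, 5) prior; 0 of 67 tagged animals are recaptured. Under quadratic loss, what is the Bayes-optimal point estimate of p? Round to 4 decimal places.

Posterior: Beta(7+0, 5+67) = Beta(7, 72).
Mode = (7−1)/(7+72−2) = 6/77 = 0.0779.
Mean = 7/(7+72) = 7/79 = 0.0886.
Quadratic loss ⇒ the optimal estimator is the posterior mean.

0.0886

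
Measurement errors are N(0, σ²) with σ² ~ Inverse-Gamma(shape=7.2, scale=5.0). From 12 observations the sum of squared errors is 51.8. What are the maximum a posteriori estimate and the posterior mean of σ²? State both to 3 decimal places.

Posterior: Inverse-Gamma(shape = 7.2+12/2 = 13.2, scale = 5.0+51.8/2 = 30.9).
Mode = β/(α+1) = 30.9/14.2 = 2.176.
Mean = β/(α−1) = 30.9/12.2 = 2.533.
Mean > mode: the posterior has a right tail.

MAP = 2.176, posterior mean = 2.533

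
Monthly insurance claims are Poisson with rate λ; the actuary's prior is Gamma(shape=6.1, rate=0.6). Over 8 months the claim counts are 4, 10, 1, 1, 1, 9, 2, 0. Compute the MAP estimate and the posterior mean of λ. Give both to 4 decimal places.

Σ counts = 28. Posterior: Gamma(shape = 6.1+28 = 34.1, rate = 0.6+8 = 8.6).
Mode = (α−1)/β = 33.1/8.6 = 3.8488.
Mean = α/β = 34.1/8.6 = 3.9651.
The posterior is right-skewed, so the mean exceeds the mode.

λ_MAP = 3.8488, E[λ|data] = 3.9651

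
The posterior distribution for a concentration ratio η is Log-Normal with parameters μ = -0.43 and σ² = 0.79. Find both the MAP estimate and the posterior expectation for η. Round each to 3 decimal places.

Mode = exp(μ − σ²) = exp(-1.22) = 0.295.
Mean = exp(μ + σ²/2) = exp(-0.035) = 0.966.

MAP estimate = 0.295, posterior expectation = 0.966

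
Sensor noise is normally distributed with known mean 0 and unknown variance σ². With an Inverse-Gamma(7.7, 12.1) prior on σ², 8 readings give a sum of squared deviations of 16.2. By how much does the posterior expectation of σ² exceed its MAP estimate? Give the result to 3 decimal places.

0.297

Posterior: Inverse-Gamma(shape = 7.7+8/2 = 11.7, scale = 12.1+16.2/2 = 20.2).
Mode = β/(α+1) = 20.2/12.7 = 1.591.
Mean = β/(α−1) = 20.2/10.7 = 1.888.
Difference = 1.888 − 1.591 = 0.297.
Right-skewed posterior ⇒ mode < mean.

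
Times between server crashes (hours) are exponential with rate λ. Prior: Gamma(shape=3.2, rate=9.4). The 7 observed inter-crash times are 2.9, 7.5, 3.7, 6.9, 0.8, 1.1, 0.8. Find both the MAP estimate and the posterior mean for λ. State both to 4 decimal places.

MAP = 0.2779; posterior mean = 0.3082

Σ times = 23.7. Posterior: Gamma(shape = 3.2+7 = 10.2, rate = 9.4+23.7 = 33.1).
Mode = (α−1)/β = 9.2/33.1 = 0.2779.
Mean = α/β = 10.2/33.1 = 0.3082.
Mean > mode: the posterior has a right tail.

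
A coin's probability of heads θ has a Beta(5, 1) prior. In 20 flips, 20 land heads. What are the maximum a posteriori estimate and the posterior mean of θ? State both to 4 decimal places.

Posterior: Beta(5+20, 1+0) = Beta(25, 1).
Since β = 1 ≤ 1 and α > 1, the Beta density is monotone increasing on [0,1]; the mode is at 1.
Mean = 25/(25+1) = 0.9615.

θ_MAP = 1.0000, E[θ|data] = 0.9615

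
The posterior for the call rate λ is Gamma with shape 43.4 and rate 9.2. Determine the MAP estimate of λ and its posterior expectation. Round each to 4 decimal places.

Mode = (α−1)/β = 42.4/9.2 = 4.6087.
Mean = α/β = 43.4/9.2 = 4.7174.
Right-skewed posterior ⇒ mode < mean.

MAP estimate = 4.6087, posterior expectation = 4.7174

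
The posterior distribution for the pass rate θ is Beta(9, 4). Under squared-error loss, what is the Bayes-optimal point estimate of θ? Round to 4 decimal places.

0.6923

Mode = (9−1)/(9+4−2) = 8/11 = 0.7273.
Mean = 9/(9+4) = 9/13 = 0.6923.
Squared-error loss ⇒ the optimal estimator is the posterior mean.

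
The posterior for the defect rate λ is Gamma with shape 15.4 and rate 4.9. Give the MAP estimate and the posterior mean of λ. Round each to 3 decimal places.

MAP = 2.939; posterior mean = 3.143

Mode = (α−1)/β = 14.4/4.9 = 2.939.
Mean = α/β = 15.4/4.9 = 3.143.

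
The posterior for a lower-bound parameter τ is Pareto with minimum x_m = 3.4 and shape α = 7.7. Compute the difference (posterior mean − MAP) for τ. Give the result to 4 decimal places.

0.5075

The Pareto density is strictly decreasing on [x_m, ∞), so the mode is x_m = 3.4000.
Mean = α·x_m/(α−1) = 7.7·3.4/6.7 = 3.9075.
Difference = 3.9075 − 3.4000 = 0.5075.
Mean > mode: the posterior has a right tail.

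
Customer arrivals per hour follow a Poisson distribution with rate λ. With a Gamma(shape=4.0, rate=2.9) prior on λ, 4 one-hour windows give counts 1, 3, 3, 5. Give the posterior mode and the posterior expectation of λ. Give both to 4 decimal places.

Σ counts = 12. Posterior: Gamma(shape = 4.0+12 = 16.0, rate = 2.9+4 = 6.9).
Mode = (α−1)/β = 15.0/6.9 = 2.1739.
Mean = α/β = 16.0/6.9 = 2.3188.

MAP: 2.1739. Posterior mean: 2.3188.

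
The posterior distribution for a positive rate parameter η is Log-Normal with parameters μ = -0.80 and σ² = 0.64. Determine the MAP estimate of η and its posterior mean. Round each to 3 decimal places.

Mode = exp(μ − σ²) = exp(-1.44) = 0.237.
Mean = exp(μ + σ²/2) = exp(-0.480) = 0.619.

MAP = 0.237; posterior mean = 0.619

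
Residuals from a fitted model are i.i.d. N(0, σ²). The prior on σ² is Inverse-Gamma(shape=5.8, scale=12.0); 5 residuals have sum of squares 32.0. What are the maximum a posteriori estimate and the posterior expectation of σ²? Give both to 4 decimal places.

MAP = 3.0108, posterior mean = 3.8356

Posterior: Inverse-Gamma(shape = 5.8+5/2 = 8.3, scale = 12.0+32.0/2 = 28.0).
Mode = β/(α+1) = 28.0/9.3 = 3.0108.
Mean = β/(α−1) = 28.0/7.3 = 3.8356.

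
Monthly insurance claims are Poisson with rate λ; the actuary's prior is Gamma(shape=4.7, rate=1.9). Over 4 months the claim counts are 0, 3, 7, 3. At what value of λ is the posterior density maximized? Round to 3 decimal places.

Σ counts = 13. Posterior: Gamma(shape = 4.7+13 = 17.7, rate = 1.9+4 = 5.9).
Mode = (α−1)/β = 16.7/5.9 = 2.831.
Mean = α/β = 17.7/5.9 = 3.000.
This is the posterior mode — the MAP estimate.

2.831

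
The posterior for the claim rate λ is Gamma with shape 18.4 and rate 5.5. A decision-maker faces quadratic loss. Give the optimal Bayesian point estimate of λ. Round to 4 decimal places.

3.3455

Mode = (α−1)/β = 17.4/5.5 = 3.1636.
Mean = α/β = 18.4/5.5 = 3.3455.
Quadratic loss ⇒ the optimal estimator is the posterior mean.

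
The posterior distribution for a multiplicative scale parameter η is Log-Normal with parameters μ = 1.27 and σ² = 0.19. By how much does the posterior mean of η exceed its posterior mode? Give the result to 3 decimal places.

Mode = exp(μ − σ²) = exp(1.08) = 2.945.
Mean = exp(μ + σ²/2) = exp(1.365) = 3.916.
Difference = 3.916 − 2.945 = 0.971.
Right-skewed posterior ⇒ mode < mean.

0.971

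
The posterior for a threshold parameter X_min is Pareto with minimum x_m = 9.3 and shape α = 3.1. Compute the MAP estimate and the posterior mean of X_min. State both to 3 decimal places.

MAP = 9.300; posterior mean = 13.729

The Pareto density is strictly decreasing on [x_m, ∞), so the mode is x_m = 9.300.
Mean = α·x_m/(α−1) = 3.1·9.3/2.1 = 13.729.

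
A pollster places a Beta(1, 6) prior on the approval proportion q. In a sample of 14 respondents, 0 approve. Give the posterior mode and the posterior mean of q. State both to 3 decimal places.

MAP = 0.000, posterior mean = 0.048

Posterior: Beta(1+0, 6+14) = Beta(1, 20).
Since α = 1 ≤ 1 and β > 1, the Beta density is monotone decreasing on [0,1]; the mode is at 0.
Mean = 1/(1+20) = 0.048.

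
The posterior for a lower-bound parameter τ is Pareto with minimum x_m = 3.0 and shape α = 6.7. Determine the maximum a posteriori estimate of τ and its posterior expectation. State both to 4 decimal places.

The Pareto density is strictly decreasing on [x_m, ∞), so the mode is x_m = 3.0000.
Mean = α·x_m/(α−1) = 6.7·3.0/5.7 = 3.5263.
Right-skewed posterior ⇒ mode < mean.

τ_MAP = 3.0000, E[τ|data] = 3.5263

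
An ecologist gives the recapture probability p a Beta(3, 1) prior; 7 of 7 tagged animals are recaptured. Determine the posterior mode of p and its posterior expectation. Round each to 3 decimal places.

MAP = 1.000; posterior mean = 0.909

Posterior: Beta(3+7, 1+0) = Beta(10, 1).
Since β = 1 ≤ 1 and α > 1, the Beta density is monotone increasing on [0,1]; the mode is at 1.
Mean = 10/(10+1) = 0.909.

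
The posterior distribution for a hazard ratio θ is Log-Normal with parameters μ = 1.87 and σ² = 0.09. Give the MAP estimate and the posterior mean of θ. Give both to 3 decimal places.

Mode = exp(μ − σ²) = exp(1.78) = 5.930.
Mean = exp(μ + σ²/2) = exp(1.915) = 6.787.
Mean > mode: the posterior has a right tail.

MAP = 5.930, posterior mean = 6.787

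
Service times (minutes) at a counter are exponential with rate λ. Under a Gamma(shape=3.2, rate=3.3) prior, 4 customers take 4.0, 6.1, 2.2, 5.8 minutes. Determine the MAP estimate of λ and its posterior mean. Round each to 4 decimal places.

Σ times = 18.1. Posterior: Gamma(shape = 3.2+4 = 7.2, rate = 3.3+18.1 = 21.4).
Mode = (α−1)/β = 6.2/21.4 = 0.2897.
Mean = α/β = 7.2/21.4 = 0.3364.

MAP: 0.2897. Posterior mean: 0.3364.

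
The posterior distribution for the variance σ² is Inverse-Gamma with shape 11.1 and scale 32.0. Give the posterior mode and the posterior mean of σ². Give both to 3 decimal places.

Mode = β/(α+1) = 32.0/12.1 = 2.645.
Mean = β/(α−1) = 32.0/10.1 = 3.168.
The mean is pulled above the mode by the posterior's right skew.

MAP = 2.645, posterior mean = 3.168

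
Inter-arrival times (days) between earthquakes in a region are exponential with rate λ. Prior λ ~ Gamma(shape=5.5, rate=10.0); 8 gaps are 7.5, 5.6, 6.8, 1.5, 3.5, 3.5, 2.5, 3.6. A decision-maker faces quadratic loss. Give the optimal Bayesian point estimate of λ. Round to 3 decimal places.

Σ times = 34.5. Posterior: Gamma(shape = 5.5+8 = 13.5, rate = 10.0+34.5 = 44.5).
Mode = (α−1)/β = 12.5/44.5 = 0.281.
Mean = α/β = 13.5/44.5 = 0.303.
Quadratic loss ⇒ the optimal estimator is the posterior mean.

0.303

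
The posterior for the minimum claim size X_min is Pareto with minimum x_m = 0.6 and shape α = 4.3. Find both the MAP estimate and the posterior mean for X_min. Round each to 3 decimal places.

X_min_MAP = 0.600, E[X_min|data] = 0.782

The Pareto density is strictly decreasing on [x_m, ∞), so the mode is x_m = 0.600.
Mean = α·x_m/(α−1) = 4.3·0.6/3.3 = 0.782.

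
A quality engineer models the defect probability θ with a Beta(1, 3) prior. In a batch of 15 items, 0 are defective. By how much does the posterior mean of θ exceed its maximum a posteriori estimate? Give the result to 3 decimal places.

Posterior: Beta(1+0, 3+15) = Beta(1, 18).
Since α = 1 ≤ 1 and β > 1, the Beta density is monotone decreasing on [0,1]; the mode is at 0.
Mean = 1/(1+18) = 0.053.
Difference = 0.053 − 0.000 = 0.053.

0.053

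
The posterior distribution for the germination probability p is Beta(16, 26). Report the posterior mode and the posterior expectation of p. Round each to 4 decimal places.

Mode = (16−1)/(16+26−2) = 15/40 = 0.3750.
Mean = 16/(16+26) = 16/42 = 0.3810.

p_MAP = 0.3750, E[p|data] = 0.3810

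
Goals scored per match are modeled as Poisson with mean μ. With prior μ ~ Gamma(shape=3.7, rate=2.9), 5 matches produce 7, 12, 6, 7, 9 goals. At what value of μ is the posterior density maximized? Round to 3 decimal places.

5.532

Σ counts = 41. Posterior: Gamma(shape = 3.7+41 = 44.7, rate = 2.9+5 = 7.9).
Mode = (α−1)/β = 43.7/7.9 = 5.532.
Mean = α/β = 44.7/7.9 = 5.658.
This is the posterior mode — the MAP estimate.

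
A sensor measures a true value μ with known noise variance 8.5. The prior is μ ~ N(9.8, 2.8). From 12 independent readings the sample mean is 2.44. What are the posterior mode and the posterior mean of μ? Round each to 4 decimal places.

Posterior for μ is Normal. Precision-weighted mean: (1/2.8·9.8 + 12/8.5·2.44) / (1/2.8 + 12/8.5) = 3.9260.
A Normal posterior is symmetric, so mode = mean.

MAP: 3.9260. Posterior mean: 3.9260.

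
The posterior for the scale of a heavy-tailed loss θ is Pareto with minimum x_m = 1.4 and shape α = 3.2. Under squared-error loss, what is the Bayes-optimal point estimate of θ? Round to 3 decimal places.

The Pareto density is strictly decreasing on [x_m, ∞), so the mode is x_m = 1.400.
Mean = α·x_m/(α−1) = 3.2·1.4/2.2 = 2.036.
Squared-error loss ⇒ the optimal estimator is the posterior mean.

2.036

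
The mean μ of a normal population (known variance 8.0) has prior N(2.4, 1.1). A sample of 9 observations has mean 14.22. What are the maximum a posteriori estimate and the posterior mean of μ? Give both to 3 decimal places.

Posterior for μ is Normal. Precision-weighted mean: (1/1.1·2.4 + 9/8.0·14.22) / (1/1.1 + 9/8.0) = 8.937.
A Normal posterior is symmetric, so mode = mean.

MAP: 8.937. Posterior mean: 8.937.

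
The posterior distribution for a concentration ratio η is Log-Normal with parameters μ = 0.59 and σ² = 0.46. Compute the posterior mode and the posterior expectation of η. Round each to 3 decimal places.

posterior mode = 1.139, posterior expectation = 2.270

Mode = exp(μ − σ²) = exp(0.13) = 1.139.
Mean = exp(μ + σ²/2) = exp(0.820) = 2.270.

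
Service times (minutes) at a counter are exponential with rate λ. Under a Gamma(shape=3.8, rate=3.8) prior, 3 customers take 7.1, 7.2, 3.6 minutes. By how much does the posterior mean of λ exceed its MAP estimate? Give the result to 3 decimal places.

0.046

Σ times = 17.9. Posterior: Gamma(shape = 3.8+3 = 6.8, rate = 3.8+17.9 = 21.7).
Mode = (α−1)/β = 5.8/21.7 = 0.267.
Mean = α/β = 6.8/21.7 = 0.313.
Difference = 0.313 − 0.267 = 0.046.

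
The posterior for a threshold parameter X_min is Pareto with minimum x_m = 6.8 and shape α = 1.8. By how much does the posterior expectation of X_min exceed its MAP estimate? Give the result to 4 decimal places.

8.5000

The Pareto density is strictly decreasing on [x_m, ∞), so the mode is x_m = 6.8000.
Mean = α·x_m/(α−1) = 1.8·6.8/0.8 = 15.3000.
Difference = 15.3000 − 6.8000 = 8.5000.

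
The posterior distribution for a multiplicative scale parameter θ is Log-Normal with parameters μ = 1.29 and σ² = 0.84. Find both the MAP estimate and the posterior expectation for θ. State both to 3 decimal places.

Mode = exp(μ − σ²) = exp(0.45) = 1.568.
Mean = exp(μ + σ²/2) = exp(1.710) = 5.529.

MAP = 1.568; posterior mean = 5.529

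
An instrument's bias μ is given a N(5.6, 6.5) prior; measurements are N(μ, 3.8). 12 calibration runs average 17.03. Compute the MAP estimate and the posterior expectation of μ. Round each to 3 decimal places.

MAP = 16.499; posterior mean = 16.499

Posterior for μ is Normal. Precision-weighted mean: (1/6.5·5.6 + 12/3.8·17.03) / (1/6.5 + 12/3.8) = 16.499.
A Normal posterior is symmetric, so mode = mean.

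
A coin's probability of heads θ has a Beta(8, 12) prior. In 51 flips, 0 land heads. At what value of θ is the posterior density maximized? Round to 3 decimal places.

0.101

Posterior: Beta(8+0, 12+51) = Beta(8, 63).
Mode = (8−1)/(8+63−2) = 7/69 = 0.101.
Mean = 8/(8+63) = 8/71 = 0.113.
This is the posterior mode — the MAP estimate.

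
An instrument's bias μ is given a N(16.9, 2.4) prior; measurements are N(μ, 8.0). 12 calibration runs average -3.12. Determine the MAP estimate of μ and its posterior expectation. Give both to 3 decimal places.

Posterior for μ is Normal. Precision-weighted mean: (1/2.4·16.9 + 12/8.0·-3.12) / (1/2.4 + 12/8.0) = 1.232.
A Normal posterior is symmetric, so mode = mean.

MAP = 1.232, posterior mean = 1.232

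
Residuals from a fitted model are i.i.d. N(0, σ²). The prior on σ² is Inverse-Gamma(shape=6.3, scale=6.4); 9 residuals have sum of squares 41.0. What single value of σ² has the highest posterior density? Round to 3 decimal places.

2.280

Posterior: Inverse-Gamma(shape = 6.3+9/2 = 10.8, scale = 6.4+41.0/2 = 26.9).
Mode = β/(α+1) = 26.9/11.8 = 2.280.
Mean = β/(α−1) = 26.9/9.8 = 2.745.
This is the posterior mode — the MAP estimate.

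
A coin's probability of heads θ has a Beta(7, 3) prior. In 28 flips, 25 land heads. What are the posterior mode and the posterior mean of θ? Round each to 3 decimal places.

MAP = 0.861; posterior mean = 0.842

Posterior: Beta(7+25, 3+3) = Beta(32, 6).
Mode = (32−1)/(32+6−2) = 31/36 = 0.861.
Mean = 32/(32+6) = 32/38 = 0.842.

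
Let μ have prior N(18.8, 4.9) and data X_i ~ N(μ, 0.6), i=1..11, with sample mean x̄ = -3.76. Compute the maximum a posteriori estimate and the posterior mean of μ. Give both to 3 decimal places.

Posterior for μ is Normal. Precision-weighted mean: (1/4.9·18.8 + 11/0.6·-3.76) / (1/4.9 + 11/0.6) = -3.512.
A Normal posterior is symmetric, so mode = mean.

MAP = -3.512; posterior mean = -3.512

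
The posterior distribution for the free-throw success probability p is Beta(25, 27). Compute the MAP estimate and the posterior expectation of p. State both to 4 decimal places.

Mode = (25−1)/(25+27−2) = 24/50 = 0.4800.
Mean = 25/(25+27) = 25/52 = 0.4808.

p_MAP = 0.4800, E[p|data] = 0.4808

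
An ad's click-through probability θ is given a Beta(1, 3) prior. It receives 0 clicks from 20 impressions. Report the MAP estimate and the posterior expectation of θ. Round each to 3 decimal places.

θ_MAP = 0.000, E[θ|data] = 0.042

Posterior: Beta(1+0, 3+20) = Beta(1, 23).
Since α = 1 ≤ 1 and β > 1, the Beta density is monotone decreasing on [0,1]; the mode is at 0.
Mean = 1/(1+23) = 0.042.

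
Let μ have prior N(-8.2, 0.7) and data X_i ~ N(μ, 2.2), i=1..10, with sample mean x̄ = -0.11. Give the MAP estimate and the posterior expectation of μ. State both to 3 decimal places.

MAP = -2.045, posterior mean = -2.045

Posterior for μ is Normal. Precision-weighted mean: (1/0.7·-8.2 + 10/2.2·-0.11) / (1/0.7 + 10/2.2) = -2.045.
A Normal posterior is symmetric, so mode = mean.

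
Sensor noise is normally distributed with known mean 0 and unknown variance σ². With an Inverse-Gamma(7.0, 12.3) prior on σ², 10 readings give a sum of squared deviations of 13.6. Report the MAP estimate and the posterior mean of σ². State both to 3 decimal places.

MAP estimate = 1.469, posterior mean = 1.736

Posterior: Inverse-Gamma(shape = 7.0+10/2 = 12.0, scale = 12.3+13.6/2 = 19.1).
Mode = β/(α+1) = 19.1/13.0 = 1.469.
Mean = β/(α−1) = 19.1/11.0 = 1.736.
The mean is pulled above the mode by the posterior's right skew.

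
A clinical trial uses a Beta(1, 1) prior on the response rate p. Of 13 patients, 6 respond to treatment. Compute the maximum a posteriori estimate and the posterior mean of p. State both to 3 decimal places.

MAP = 0.462, posterior mean = 0.467

Posterior: Beta(1+6, 1+7) = Beta(7, 8).
Mode = (7−1)/(7+8−2) = 6/13 = 0.462.
With a flat prior the MAP equals the MLE, 6/13.
Mean = 7/(7+8) = 7/15 = 0.467.
The mean is pulled above the mode by the posterior's right skew.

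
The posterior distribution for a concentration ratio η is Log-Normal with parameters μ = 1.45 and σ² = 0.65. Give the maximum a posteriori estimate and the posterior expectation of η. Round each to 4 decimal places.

MAP: 2.2255. Posterior mean: 5.9003.

Mode = exp(μ − σ²) = exp(0.80) = 2.2255.
Mean = exp(μ + σ²/2) = exp(1.775) = 5.9003.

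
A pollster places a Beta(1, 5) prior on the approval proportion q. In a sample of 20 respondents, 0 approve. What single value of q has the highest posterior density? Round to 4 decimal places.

0.0000

Posterior: Beta(1+0, 5+20) = Beta(1, 25).
Since α = 1 ≤ 1 and β > 1, the Beta density is monotone decreasing on [0,1]; the mode is at 0.
Mean = 1/(1+25) = 0.0385.
This is the posterior mode — the MAP estimate.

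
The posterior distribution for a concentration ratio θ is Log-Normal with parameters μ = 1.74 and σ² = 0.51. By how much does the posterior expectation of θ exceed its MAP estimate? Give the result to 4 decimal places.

Mode = exp(μ − σ²) = exp(1.23) = 3.4212.
Mean = exp(μ + σ²/2) = exp(1.995) = 7.3522.
Difference = 7.3522 − 3.4212 = 3.9310.

3.9310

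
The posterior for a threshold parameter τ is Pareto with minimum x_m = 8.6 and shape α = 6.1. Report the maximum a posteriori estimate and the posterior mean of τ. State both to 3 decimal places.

MAP = 8.600; posterior mean = 10.286

The Pareto density is strictly decreasing on [x_m, ∞), so the mode is x_m = 8.600.
Mean = α·x_m/(α−1) = 6.1·8.6/5.1 = 10.286.
Mean > mode: the posterior has a right tail.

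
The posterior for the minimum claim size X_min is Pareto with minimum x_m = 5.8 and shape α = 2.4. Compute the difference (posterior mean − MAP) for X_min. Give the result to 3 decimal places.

The Pareto density is strictly decreasing on [x_m, ∞), so the mode is x_m = 5.800.
Mean = α·x_m/(α−1) = 2.4·5.8/1.4 = 9.943.
Difference = 9.943 − 5.800 = 4.143.

4.143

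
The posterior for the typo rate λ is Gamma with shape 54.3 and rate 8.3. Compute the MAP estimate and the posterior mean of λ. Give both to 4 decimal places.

Mode = (α−1)/β = 53.3/8.3 = 6.4217.
Mean = α/β = 54.3/8.3 = 6.5422.
The posterior is right-skewed, so the mean exceeds the mode.

MAP estimate = 6.4217, posterior mean = 6.5422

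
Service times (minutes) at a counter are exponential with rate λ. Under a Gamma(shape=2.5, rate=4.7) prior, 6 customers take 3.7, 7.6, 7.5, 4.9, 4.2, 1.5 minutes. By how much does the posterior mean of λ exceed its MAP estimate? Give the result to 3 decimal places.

0.029

Σ times = 29.4. Posterior: Gamma(shape = 2.5+6 = 8.5, rate = 4.7+29.4 = 34.1).
Mode = (α−1)/β = 7.5/34.1 = 0.220.
Mean = α/β = 8.5/34.1 = 0.249.
Difference = 0.249 − 0.220 = 0.029.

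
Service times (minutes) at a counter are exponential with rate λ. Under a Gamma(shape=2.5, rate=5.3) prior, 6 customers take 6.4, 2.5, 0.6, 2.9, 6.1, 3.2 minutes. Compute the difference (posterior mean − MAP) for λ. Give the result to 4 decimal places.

Σ times = 21.7. Posterior: Gamma(shape = 2.5+6 = 8.5, rate = 5.3+21.7 = 27.0).
Mode = (α−1)/β = 7.5/27.0 = 0.2778.
Mean = α/β = 8.5/27.0 = 0.3148.
Difference = 0.3148 − 0.2778 = 0.0370.

0.0370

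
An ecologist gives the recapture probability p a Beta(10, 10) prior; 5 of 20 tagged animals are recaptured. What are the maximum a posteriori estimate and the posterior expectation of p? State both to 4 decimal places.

MAP = 0.3684, posterior mean = 0.3750

Posterior: Beta(10+5, 10+15) = Beta(15, 25).
Mode = (15−1)/(15+25−2) = 14/38 = 0.3684.
Mean = 15/(15+25) = 15/40 = 0.3750.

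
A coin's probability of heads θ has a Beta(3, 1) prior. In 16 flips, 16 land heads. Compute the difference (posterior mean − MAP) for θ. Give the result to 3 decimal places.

-0.050

Posterior: Beta(3+16, 1+0) = Beta(19, 1).
Since β = 1 ≤ 1 and α > 1, the Beta density is monotone increasing on [0,1]; the mode is at 1.
Mean = 19/(19+1) = 0.950.
Difference = 0.950 − 1.000 = -0.050.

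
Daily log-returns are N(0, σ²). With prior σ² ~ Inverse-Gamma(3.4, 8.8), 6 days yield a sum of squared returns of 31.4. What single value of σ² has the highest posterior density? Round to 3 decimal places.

Posterior: Inverse-Gamma(shape = 3.4+6/2 = 6.4, scale = 8.8+31.4/2 = 24.5).
Mode = β/(α+1) = 24.5/7.4 = 3.311.
Mean = β/(α−1) = 24.5/5.4 = 4.537.
This is the posterior mode — the MAP estimate.

3.311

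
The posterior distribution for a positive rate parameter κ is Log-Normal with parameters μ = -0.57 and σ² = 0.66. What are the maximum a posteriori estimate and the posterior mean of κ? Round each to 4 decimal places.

κ_MAP = 0.2923, E[κ|data] = 0.7866

Mode = exp(μ − σ²) = exp(-1.23) = 0.2923.
Mean = exp(μ + σ²/2) = exp(-0.240) = 0.7866.
Right-skewed posterior ⇒ mode < mean.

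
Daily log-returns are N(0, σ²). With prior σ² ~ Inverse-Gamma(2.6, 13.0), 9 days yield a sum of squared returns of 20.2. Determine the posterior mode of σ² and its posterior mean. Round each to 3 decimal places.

MAP: 2.852. Posterior mean: 3.787.

Posterior: Inverse-Gamma(shape = 2.6+9/2 = 7.1, scale = 13.0+20.2/2 = 23.1).
Mode = β/(α+1) = 23.1/8.1 = 2.852.
Mean = β/(α−1) = 23.1/6.1 = 3.787.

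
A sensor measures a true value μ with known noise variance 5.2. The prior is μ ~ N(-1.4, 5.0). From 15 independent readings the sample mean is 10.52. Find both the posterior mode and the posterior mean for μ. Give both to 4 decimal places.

MAP: 9.7471. Posterior mean: 9.7471.

Posterior for μ is Normal. Precision-weighted mean: (1/5.0·-1.4 + 15/5.2·10.52) / (1/5.0 + 15/5.2) = 9.7471.
A Normal posterior is symmetric, so mode = mean.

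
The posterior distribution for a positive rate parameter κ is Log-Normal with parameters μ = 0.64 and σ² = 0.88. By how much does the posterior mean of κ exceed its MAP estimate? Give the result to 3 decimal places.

Mode = exp(μ − σ²) = exp(-0.24) = 0.787.
Mean = exp(μ + σ²/2) = exp(1.080) = 2.945.
Difference = 2.945 − 0.787 = 2.158.
Mean > mode: the posterior has a right tail.

2.158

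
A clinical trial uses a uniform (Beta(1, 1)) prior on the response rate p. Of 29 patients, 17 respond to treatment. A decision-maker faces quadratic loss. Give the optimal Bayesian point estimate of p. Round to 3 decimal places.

Posterior: Beta(1+17, 1+12) = Beta(18, 13).
Mode = (18−1)/(18+13−2) = 17/29 = 0.586.
With a flat prior the MAP equals the MLE, 17/29.
Mean = 18/(18+13) = 18/31 = 0.581.
Quadratic loss ⇒ the optimal estimator is the posterior mean.

0.581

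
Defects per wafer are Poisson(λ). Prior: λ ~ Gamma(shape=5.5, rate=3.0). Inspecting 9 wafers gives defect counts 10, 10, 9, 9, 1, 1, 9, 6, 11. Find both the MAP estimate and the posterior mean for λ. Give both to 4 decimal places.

MAP: 5.8750. Posterior mean: 5.9583.

Σ counts = 66. Posterior: Gamma(shape = 5.5+66 = 71.5, rate = 3.0+9 = 12.0).
Mode = (α−1)/β = 70.5/12.0 = 5.8750.
Mean = α/β = 71.5/12.0 = 5.9583.
Right-skewed posterior ⇒ mode < mean.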